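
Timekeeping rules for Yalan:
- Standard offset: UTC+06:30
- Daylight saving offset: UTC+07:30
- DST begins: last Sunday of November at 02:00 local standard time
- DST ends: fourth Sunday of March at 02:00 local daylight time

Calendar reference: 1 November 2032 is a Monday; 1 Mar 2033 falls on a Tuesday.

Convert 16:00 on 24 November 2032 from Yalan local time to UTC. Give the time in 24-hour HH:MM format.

1 November 2032 is a Monday, so Sundays fall on 7, 14, 21, 28; the last is November 28.
1 March 2033 is a Tuesday, so the first Sunday is March 6 and the fourth is March 27.
24 November 2032 does not fall between 28 November 2032 and 27 March 2033, so daylight saving is not in effect and Yalan is at UTC+06:30.
16:00 local − 6h30m = 09:30 UTC.

09:30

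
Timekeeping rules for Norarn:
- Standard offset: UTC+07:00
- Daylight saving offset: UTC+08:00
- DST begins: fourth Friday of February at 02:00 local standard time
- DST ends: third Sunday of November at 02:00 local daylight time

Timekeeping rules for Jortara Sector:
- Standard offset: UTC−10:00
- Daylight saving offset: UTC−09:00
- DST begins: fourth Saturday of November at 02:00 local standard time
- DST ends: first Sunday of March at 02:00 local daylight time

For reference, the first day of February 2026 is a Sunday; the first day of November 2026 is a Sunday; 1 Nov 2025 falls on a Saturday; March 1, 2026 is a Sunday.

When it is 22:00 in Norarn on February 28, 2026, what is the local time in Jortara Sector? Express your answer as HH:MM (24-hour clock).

05:00

1 February 2026 is a Sunday, so the first Friday is February 6 and the fourth is February 27.
1 November 2026 is a Sunday, so the first Sunday is November 1 and the third is November 15.
Daylight saving runs 27 February – 15 November; February 28, 2026 is inside that window, so Norarn is at UTC+08:00.
22:00 Norarn − 8h = 14:00 UTC.
1 November 2025 is a Saturday, so the first Saturday is November 1 and the fourth is November 22.
1 March 2026 is a Sunday, so the first Sunday is March 1.
At the standard offset (UTC−10:00), 14:00 UTC − 10h = 04:00 Jortara Sector standard time.
The standard-time date in Jortara Sector, February 28, 2026, lies within the daylight-saving period (22 November 2025 – 1 March 2026), so Jortara Sector is on daylight time, UTC−09:00.
14:00 UTC − 9h = 05:00 Jortara Sector.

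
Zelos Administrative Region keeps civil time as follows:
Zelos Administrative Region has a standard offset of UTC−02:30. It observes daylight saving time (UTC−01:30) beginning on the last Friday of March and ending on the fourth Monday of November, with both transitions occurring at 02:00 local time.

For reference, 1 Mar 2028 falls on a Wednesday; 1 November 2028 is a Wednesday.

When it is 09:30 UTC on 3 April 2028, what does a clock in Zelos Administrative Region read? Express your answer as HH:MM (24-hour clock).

08:00

1 March 2028 is a Wednesday, so Fridays fall on 3, 10, 17, 24, 31; the last is March 31.
1 November 2028 is a Wednesday, so the first Monday is November 6 and the fourth is November 27.
At the standard offset (UTC−02:30), 09:30 UTC − 2h30m = 07:00 Zelos Administrative Region standard time.
The standard-time date in Zelos Administrative Region, 3 April 2028, falls between 31 March and 27 November, so daylight saving is in effect and Zelos Administrative Region is at UTC−01:30.
09:30 UTC − 1h30m = 08:00 local.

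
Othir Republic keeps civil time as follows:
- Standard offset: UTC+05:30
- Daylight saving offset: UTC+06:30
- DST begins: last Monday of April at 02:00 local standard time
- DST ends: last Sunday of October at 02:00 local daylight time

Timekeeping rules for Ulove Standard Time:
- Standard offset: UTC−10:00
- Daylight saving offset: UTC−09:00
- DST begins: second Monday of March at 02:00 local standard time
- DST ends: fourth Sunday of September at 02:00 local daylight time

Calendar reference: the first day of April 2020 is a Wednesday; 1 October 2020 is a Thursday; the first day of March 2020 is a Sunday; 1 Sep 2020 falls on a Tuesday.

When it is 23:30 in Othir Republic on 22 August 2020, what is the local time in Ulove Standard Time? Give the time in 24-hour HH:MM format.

1 April 2020 is a Wednesday, so Mondays fall on 6, 13, 20, 27; the last is April 27.
1 October 2020 is a Thursday, so Sundays fall on 4, 11, 18, 25; the last is October 25.
Daylight saving runs 27 April – 25 October; 22 August 2020 is inside that window, so Othir Republic is at UTC+06:30.
23:30 Othir Republic − 6h30m = 17:00 UTC.
1 March 2020 is a Sunday, so the first Monday is March 2 and the second is March 9.
1 September 2020 is a Tuesday, so the first Sunday is September 6 and the fourth is September 27.
At the standard offset (UTC−10:00), 17:00 UTC − 10h = 07:00 Ulove Standard Time standard time.
Daylight saving runs 9 March – 27 September; the standard-time date in Ulove Standard Time, 22 August 2020, is inside that window, so Ulove Standard Time is at UTC−09:00.
17:00 UTC − 9h = 08:00 Ulove Standard Time.

08:00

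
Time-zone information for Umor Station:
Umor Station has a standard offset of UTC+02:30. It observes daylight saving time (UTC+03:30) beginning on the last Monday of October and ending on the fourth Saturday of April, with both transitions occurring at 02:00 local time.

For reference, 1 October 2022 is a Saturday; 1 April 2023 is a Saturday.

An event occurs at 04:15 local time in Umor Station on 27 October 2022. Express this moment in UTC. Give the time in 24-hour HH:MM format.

1 October 2022 is a Saturday, so Mondays fall on 3, 10, 17, 24, 31; the last is October 31.
1 April 2023 is a Saturday, so the first Saturday is April 1 and the fourth is April 22.
Daylight saving runs 31 October 2022 – 22 April 2023; 27 October 2022 is outside that window, so Umor Station is on standard time at UTC+02:30.
04:15 local − 2h30m = 01:45 UTC.

01:45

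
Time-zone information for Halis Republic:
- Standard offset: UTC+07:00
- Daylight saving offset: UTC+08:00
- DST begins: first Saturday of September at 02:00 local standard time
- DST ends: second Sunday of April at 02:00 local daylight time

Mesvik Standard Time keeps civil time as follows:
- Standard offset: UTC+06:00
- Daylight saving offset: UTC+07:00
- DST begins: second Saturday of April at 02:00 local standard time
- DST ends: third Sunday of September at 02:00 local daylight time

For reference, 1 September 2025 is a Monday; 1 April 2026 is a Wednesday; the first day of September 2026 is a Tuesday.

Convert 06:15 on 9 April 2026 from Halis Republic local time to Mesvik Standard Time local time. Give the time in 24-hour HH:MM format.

04:15

1 September 2025 is a Monday, so the first Saturday is September 6.
1 April 2026 is a Wednesday, so the first Sunday is April 5 and the second is April 12.
Daylight saving runs 6 September 2025 – 12 April 2026; 9 April 2026 is inside that window, so Halis Republic is at UTC+08:00.
06:15 Halis Republic − 8h = 22:15 UTC (rolling into the previous day, 8 April 2026).
1 April 2026 is a Wednesday, so the first Saturday is April 4 and the second is April 11.
1 September 2026 is a Tuesday, so the first Sunday is September 6 and the third is September 20.
At the standard offset (UTC+06:00), 22:15 UTC + 6h = 04:15 Mesvik Standard Time standard time (rolling into the next day, 9 April 2026).
Daylight saving runs 11 April – 20 September; the standard-time date in Mesvik Standard Time, 9 April 2026, is outside that window, so Mesvik Standard Time is on standard time at UTC+06:00.
22:15 UTC + 6h = 04:15 Mesvik Standard Time (rolling into the next day, 9 April 2026).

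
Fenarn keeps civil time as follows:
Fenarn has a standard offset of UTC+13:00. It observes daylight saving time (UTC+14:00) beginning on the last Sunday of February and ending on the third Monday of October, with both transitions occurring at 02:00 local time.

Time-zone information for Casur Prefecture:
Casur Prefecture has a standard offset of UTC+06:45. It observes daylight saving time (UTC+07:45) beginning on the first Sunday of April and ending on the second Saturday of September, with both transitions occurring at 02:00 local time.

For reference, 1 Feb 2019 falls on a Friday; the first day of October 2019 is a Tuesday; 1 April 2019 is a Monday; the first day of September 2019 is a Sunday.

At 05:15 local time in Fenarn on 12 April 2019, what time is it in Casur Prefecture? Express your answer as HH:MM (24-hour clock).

23:00

1 February 2019 is a Friday, so Sundays fall on 3, 10, 17, 24; the last is February 24.
1 October 2019 is a Tuesday, so the first Monday is October 7 and the third is October 21.
12 April 2019 falls between 24 February and 21 October, so daylight saving is in effect and Fenarn is at UTC+14:00.
05:15 Fenarn − 14h = 15:15 UTC (rolling into the previous day, 11 April 2019).
1 April 2019 is a Monday, so the first Sunday is April 7.
1 September 2019 is a Sunday, so the first Saturday is September 7 and the second is September 14.
At the standard offset (UTC+06:45), 15:15 UTC + 6h45m = 22:00 Casur Prefecture standard time.
The standard-time date in Casur Prefecture, 11 April 2019, lies within the daylight-saving period (7 April – 14 September), so Casur Prefecture is on daylight time, UTC+07:45.
15:15 UTC + 7h45m = 23:00 Casur Prefecture.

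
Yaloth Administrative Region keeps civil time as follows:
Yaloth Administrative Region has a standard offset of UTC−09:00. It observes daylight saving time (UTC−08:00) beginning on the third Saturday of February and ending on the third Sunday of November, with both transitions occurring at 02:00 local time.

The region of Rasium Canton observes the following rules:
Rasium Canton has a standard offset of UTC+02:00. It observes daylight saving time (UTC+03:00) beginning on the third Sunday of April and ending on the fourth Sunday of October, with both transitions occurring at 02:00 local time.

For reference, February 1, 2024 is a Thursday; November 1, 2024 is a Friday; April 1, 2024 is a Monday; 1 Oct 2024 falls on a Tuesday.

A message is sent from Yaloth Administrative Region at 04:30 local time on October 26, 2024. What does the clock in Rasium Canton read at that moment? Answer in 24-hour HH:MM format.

1 February 2024 is a Thursday, so the first Saturday is February 3 and the third is February 17.
1 November 2024 is a Friday, so the first Sunday is November 3 and the third is November 17.
October 26, 2024 lies within the daylight-saving period (17 February – 17 November), so Yaloth Administrative Region is on daylight time, UTC−08:00.
04:30 Yaloth Administrative Region + 8h = 12:30 UTC.
1 April 2024 is a Monday, so the first Sunday is April 7 and the third is April 21.
1 October 2024 is a Tuesday, so the first Sunday is October 6 and the fourth is October 27.
At the standard offset (UTC+02:00), 12:30 UTC + 2h = 14:30 Rasium Canton standard time.
Daylight saving runs 21 April – 27 October; the standard-time date in Rasium Canton, October 26, 2024, is inside that window, so Rasium Canton is at UTC+03:00.
12:30 UTC + 3h = 15:30 Rasium Canton.

15:30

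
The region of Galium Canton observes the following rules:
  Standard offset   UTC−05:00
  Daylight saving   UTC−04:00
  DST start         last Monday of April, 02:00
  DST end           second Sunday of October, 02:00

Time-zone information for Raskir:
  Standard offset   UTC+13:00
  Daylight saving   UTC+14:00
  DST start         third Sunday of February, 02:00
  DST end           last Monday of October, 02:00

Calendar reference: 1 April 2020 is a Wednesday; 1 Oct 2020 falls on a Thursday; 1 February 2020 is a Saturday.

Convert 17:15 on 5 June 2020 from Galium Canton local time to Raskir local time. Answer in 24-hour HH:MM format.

1 April 2020 is a Wednesday, so Mondays fall on 6, 13, 20, 27; the last is April 27.
1 October 2020 is a Thursday, so the first Sunday is October 4 and the second is October 11.
5 June 2020 lies within the daylight-saving period (27 April – 11 October), so Galium Canton is on daylight time, UTC−04:00.
17:15 Galium Canton + 4h = 21:15 UTC.
1 February 2020 is a Saturday, so the first Sunday is February 2 and the third is February 16.
1 October 2020 is a Thursday, so Mondays fall on 5, 12, 19, 26; the last is October 26.
At the standard offset (UTC+13:00), 21:15 UTC + 13h = 10:15 Raskir standard time (rolling into the next day, 6 June 2020).
The standard-time date in Raskir, 6 June 2020, lies within the daylight-saving period (16 February – 26 October), so Raskir is on daylight time, UTC+14:00.
21:15 UTC + 14h = 11:15 Raskir (rolling into the next day, 6 June 2020).

11:15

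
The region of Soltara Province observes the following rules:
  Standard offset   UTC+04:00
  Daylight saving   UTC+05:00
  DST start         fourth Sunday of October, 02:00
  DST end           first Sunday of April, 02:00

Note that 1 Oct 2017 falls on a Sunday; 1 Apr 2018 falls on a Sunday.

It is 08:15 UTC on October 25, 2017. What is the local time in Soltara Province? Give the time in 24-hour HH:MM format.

1 October 2017 is a Sunday, so the first Sunday is October 1 and the fourth is October 22.
1 April 2018 is a Sunday, so the first Sunday is April 1.
At the standard offset (UTC+04:00), 08:15 UTC + 4h = 12:15 Soltara Province standard time.
Daylight saving runs 22 October 2017 – 1 April 2018; the standard-time date in Soltara Province, October 25, 2017, is inside that window, so Soltara Province is at UTC+05:00.
08:15 UTC + 5h = 13:15 local.

13:15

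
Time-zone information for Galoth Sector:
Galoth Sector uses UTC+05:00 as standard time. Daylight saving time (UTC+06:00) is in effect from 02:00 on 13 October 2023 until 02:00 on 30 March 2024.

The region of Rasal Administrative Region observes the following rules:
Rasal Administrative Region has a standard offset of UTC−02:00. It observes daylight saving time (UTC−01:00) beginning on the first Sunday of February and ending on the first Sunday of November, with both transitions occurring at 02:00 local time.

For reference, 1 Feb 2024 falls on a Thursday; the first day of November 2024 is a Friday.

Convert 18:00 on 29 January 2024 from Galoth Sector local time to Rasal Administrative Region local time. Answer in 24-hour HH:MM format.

29 January 2024 falls between 13 October 2023 and 30 March 2024, so daylight saving is in effect and Galoth Sector is at UTC+06:00.
18:00 Galoth Sector − 6h = 12:00 UTC.
1 February 2024 is a Thursday, so the first Sunday is February 4.
1 November 2024 is a Friday, so the first Sunday is November 3.
At the standard offset (UTC−02:00), 12:00 UTC − 2h = 10:00 Rasal Administrative Region standard time.
Daylight saving runs 4 February – 3 November; the standard-time date in Rasal Administrative Region, 29 January 2024, is outside that window, so Rasal Administrative Region is on standard time at UTC−02:00.
12:00 UTC − 2h = 10:00 Rasal Administrative Region.

10:00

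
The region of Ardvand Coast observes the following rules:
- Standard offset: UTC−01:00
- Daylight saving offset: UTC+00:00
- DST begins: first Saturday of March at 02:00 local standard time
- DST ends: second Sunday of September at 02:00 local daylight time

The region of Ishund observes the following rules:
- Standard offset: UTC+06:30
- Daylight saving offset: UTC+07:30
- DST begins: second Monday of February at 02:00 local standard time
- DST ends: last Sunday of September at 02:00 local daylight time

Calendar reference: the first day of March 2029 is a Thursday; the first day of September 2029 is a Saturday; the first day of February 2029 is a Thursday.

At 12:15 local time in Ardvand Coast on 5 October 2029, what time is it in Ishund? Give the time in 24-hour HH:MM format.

1 March 2029 is a Thursday, so the first Saturday is March 3.
1 September 2029 is a Saturday, so the first Sunday is September 2 and the second is September 9.
5 October 2029 does not fall between 3 March and 9 September, so daylight saving is not in effect and Ardvand Coast is at UTC−01:00.
12:15 Ardvand Coast + 1h = 13:15 UTC.
1 February 2029 is a Thursday, so the first Monday is February 5 and the second is February 12.
1 September 2029 is a Saturday, so Sundays fall on 2, 9, 16, 23, 30; the last is September 30.
At the standard offset (UTC+06:30), 13:15 UTC + 6h30m = 19:45 Ishund standard time.
The standard-time date in Ishund, 5 October 2029, does not fall between 12 February and 30 September, so daylight saving is not in effect and Ishund is at UTC+06:30.
13:15 UTC + 6h30m = 19:45 Ishund.

19:45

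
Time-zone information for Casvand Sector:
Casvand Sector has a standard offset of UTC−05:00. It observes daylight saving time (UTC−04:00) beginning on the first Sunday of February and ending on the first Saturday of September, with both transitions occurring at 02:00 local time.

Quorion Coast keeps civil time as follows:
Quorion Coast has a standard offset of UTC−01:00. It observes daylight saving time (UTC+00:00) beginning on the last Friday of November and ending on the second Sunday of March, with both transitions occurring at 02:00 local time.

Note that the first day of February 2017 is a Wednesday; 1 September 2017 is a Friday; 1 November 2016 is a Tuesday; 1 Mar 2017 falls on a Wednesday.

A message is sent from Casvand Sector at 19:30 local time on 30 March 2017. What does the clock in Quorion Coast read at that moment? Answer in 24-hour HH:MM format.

1 February 2017 is a Wednesday, so the first Sunday is February 5.
1 September 2017 is a Friday, so the first Saturday is September 2.
30 March 2017 lies within the daylight-saving period (5 February – 2 September), so Casvand Sector is on daylight time, UTC−04:00.
19:30 Casvand Sector + 4h = 23:30 UTC.
1 November 2016 is a Tuesday, so Fridays fall on 4, 11, 18, 25; the last is November 25.
1 March 2017 is a Wednesday, so the first Sunday is March 5 and the second is March 12.
At the standard offset (UTC−01:00), 23:30 UTC − 1h = 22:30 Quorion Coast standard time.
The standard-time date in Quorion Coast, 30 March 2017, is outside the daylight-saving period (25 November 2016 – 12 March 2017), so Quorion Coast is on standard time, UTC−01:00.
23:30 UTC − 1h = 22:30 Quorion Coast.

22:30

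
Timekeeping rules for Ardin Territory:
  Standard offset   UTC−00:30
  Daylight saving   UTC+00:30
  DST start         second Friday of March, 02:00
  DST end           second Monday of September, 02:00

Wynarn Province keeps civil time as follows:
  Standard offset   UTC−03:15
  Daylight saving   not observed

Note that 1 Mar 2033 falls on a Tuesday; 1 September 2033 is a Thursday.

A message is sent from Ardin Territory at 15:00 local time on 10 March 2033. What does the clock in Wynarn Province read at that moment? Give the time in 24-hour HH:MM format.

1 March 2033 is a Tuesday, so the first Friday is March 4 and the second is March 11.
1 September 2033 is a Thursday, so the first Monday is September 5 and the second is September 12.
Daylight saving runs 11 March – 12 September; 10 March 2033 is outside that window, so Ardin Territory is on standard time at UTC−00:30.
15:00 Ardin Territory + 0h30m = 15:30 UTC.
Wynarn Province stays on UTC−03:15 all year.
15:30 UTC − 3h15m = 12:15 Wynarn Province.

12:15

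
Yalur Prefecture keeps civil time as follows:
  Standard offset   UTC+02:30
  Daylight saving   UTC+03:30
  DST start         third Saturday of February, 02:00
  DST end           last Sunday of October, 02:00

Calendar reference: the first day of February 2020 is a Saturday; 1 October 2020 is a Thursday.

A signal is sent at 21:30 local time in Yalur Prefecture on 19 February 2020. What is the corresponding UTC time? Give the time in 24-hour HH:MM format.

1 February 2020 is a Saturday, so the first Saturday is February 1 and the third is February 15.
1 October 2020 is a Thursday, so Sundays fall on 4, 11, 18, 25; the last is October 25.
Daylight saving runs 15 February – 25 October; 19 February 2020 is inside that window, so Yalur Prefecture is at UTC+03:30.
21:30 local − 3h30m = 18:00 UTC.

18:00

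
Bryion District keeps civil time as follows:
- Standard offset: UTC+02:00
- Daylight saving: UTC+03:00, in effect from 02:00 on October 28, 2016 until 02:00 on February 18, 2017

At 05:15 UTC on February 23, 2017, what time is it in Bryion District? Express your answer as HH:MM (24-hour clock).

At the standard offset (UTC+02:00), 05:15 UTC + 2h = 07:15 Bryion District standard time.
The standard-time date in Bryion District, February 23, 2017, does not fall between 28 October 2016 and 18 February 2017, so daylight saving is not in effect and Bryion District is at UTC+02:00.
05:15 UTC + 2h = 07:15 local.

07:15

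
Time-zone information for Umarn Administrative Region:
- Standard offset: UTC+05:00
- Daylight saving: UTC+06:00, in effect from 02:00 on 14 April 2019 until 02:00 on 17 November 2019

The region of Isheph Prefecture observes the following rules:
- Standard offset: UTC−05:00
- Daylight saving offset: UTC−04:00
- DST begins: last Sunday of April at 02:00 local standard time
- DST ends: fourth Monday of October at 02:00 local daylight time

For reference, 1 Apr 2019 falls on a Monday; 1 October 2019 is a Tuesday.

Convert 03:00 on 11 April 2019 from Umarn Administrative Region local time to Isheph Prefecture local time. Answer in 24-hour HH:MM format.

11 April 2019 does not fall between 14 April and 17 November, so daylight saving is not in effect and Umarn Administrative Region is at UTC+05:00.
03:00 Umarn Administrative Region − 5h = 22:00 UTC (rolling into the previous day, 10 April 2019).
1 April 2019 is a Monday, so Sundays fall on 7, 14, 21, 28; the last is April 28.
1 October 2019 is a Tuesday, so the first Monday is October 7 and the fourth is October 28.
At the standard offset (UTC−05:00), 22:00 UTC − 5h = 17:00 Isheph Prefecture standard time.
The standard-time date in Isheph Prefecture, 10 April 2019, is outside the daylight-saving period (28 April – 28 October), so Isheph Prefecture is on standard time, UTC−05:00.
22:00 UTC − 5h = 17:00 Isheph Prefecture.

17:00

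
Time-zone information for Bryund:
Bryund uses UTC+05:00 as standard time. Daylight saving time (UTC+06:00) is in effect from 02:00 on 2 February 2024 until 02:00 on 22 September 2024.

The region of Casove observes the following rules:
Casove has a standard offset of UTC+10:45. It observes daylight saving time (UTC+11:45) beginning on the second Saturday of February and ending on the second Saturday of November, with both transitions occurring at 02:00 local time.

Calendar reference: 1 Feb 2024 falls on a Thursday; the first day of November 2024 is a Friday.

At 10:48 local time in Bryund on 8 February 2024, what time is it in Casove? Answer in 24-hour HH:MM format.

8 February 2024 falls between 2 February and 22 September, so daylight saving is in effect and Bryund is at UTC+06:00.
10:48 Bryund − 6h = 04:48 UTC.
1 February 2024 is a Thursday, so the first Saturday is February 3 and the second is February 10.
1 November 2024 is a Friday, so the first Saturday is November 2 and the second is November 9.
At the standard offset (UTC+10:45), 04:48 UTC + 10h45m = 15:33 Casove standard time.
The standard-time date in Casove, 8 February 2024, does not fall between 10 February and 9 November, so daylight saving is not in effect and Casove is at UTC+10:45.
04:48 UTC + 10h45m = 15:33 Casove.

15:33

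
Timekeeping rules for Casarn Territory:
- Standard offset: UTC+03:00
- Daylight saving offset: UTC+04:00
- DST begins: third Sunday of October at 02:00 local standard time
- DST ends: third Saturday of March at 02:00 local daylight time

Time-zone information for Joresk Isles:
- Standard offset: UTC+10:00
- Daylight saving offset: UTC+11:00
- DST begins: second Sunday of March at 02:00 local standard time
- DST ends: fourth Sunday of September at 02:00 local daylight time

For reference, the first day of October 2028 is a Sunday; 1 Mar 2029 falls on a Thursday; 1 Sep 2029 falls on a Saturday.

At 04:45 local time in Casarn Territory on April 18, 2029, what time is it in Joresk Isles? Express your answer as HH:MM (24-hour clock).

1 October 2028 is a Sunday, so the first Sunday is October 1 and the third is October 15.
1 March 2029 is a Thursday, so the first Saturday is March 3 and the third is March 17.
April 18, 2029 is outside the daylight-saving period (15 October 2028 – 17 March 2029), so Casarn Territory is on standard time, UTC+03:00.
04:45 Casarn Territory − 3h = 01:45 UTC.
1 March 2029 is a Thursday, so the first Sunday is March 4 and the second is March 11.
1 September 2029 is a Saturday, so the first Sunday is September 2 and the fourth is September 23.
At the standard offset (UTC+10:00), 01:45 UTC + 10h = 11:45 Joresk Isles standard time.
Daylight saving runs 11 March – 23 September; the standard-time date in Joresk Isles, April 18, 2029, is inside that window, so Joresk Isles is at UTC+11:00.
01:45 UTC + 11h = 12:45 Joresk Isles.

12:45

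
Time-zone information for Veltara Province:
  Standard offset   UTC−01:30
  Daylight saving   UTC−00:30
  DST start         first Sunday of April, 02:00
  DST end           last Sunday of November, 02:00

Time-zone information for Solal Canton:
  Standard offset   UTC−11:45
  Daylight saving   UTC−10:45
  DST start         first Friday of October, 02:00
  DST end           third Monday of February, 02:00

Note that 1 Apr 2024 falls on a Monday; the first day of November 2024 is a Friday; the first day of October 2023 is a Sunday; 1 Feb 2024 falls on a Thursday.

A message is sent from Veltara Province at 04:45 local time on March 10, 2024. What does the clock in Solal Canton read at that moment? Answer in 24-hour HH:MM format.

1 April 2024 is a Monday, so the first Sunday is April 7.
1 November 2024 is a Friday, so Sundays fall on 3, 10, 17, 24; the last is November 24.
March 10, 2024 is outside the daylight-saving period (7 April – 24 November), so Veltara Province is on standard time, UTC−01:30.
04:45 Veltara Province + 1h30m = 06:15 UTC.
1 October 2023 is a Sunday, so the first Friday is October 6.
1 February 2024 is a Thursday, so the first Monday is February 5 and the third is February 19.
At the standard offset (UTC−11:45), 06:15 UTC − 11h45m = 18:30 Solal Canton standard time (rolling into the previous day, 9 March 2024).
The standard-time date in Solal Canton, March 9, 2024, does not fall between 6 October 2023 and 19 February 2024, so daylight saving is not in effect and Solal Canton is at UTC−11:45.
06:15 UTC − 11h45m = 18:30 Solal Canton (rolling into the previous day, 9 March 2024).

18:30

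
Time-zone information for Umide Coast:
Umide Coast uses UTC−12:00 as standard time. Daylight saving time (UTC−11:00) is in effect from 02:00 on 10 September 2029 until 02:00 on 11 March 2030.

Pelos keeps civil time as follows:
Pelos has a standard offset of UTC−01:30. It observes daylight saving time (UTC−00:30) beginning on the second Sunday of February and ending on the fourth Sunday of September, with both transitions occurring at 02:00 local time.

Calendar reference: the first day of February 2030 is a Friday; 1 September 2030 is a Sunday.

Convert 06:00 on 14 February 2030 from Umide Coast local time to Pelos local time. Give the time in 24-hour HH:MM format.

16:30

14 February 2030 lies within the daylight-saving period (10 September 2029 – 11 March 2030), so Umide Coast is on daylight time, UTC−11:00.
06:00 Umide Coast + 11h = 17:00 UTC.
1 February 2030 is a Friday, so the first Sunday is February 3 and the second is February 10.
1 September 2030 is a Sunday, so the first Sunday is September 1 and the fourth is September 22.
At the standard offset (UTC−01:30), 17:00 UTC − 1h30m = 15:30 Pelos standard time.
The standard-time date in Pelos, 14 February 2030, lies within the daylight-saving period (10 February – 22 September), so Pelos is on daylight time, UTC−00:30.
17:00 UTC − 0h30m = 16:30 Pelos.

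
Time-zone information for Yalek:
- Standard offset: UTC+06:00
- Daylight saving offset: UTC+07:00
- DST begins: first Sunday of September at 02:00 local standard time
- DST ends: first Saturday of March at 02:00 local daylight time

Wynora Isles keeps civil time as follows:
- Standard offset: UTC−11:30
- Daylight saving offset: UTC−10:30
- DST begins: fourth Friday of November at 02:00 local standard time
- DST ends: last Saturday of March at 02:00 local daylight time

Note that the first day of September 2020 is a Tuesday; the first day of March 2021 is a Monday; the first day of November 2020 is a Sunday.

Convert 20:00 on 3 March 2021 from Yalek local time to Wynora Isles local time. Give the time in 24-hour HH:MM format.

02:30

1 September 2020 is a Tuesday, so the first Sunday is September 6.
1 March 2021 is a Monday, so the first Saturday is March 6.
Daylight saving runs 6 September 2020 – 6 March 2021; 3 March 2021 is inside that window, so Yalek is at UTC+07:00.
20:00 Yalek − 7h = 13:00 UTC.
1 November 2020 is a Sunday, so the first Friday is November 6 and the fourth is November 27.
1 March 2021 is a Monday, so Saturdays fall on 6, 13, 20, 27; the last is March 27.
At the standard offset (UTC−11:30), 13:00 UTC − 11h30m = 01:30 Wynora Isles standard time.
Daylight saving runs 27 November 2020 – 27 March 2021; the standard-time date in Wynora Isles, 3 March 2021, is inside that window, so Wynora Isles is at UTC−10:30.
13:00 UTC − 10h30m = 02:30 Wynora Isles.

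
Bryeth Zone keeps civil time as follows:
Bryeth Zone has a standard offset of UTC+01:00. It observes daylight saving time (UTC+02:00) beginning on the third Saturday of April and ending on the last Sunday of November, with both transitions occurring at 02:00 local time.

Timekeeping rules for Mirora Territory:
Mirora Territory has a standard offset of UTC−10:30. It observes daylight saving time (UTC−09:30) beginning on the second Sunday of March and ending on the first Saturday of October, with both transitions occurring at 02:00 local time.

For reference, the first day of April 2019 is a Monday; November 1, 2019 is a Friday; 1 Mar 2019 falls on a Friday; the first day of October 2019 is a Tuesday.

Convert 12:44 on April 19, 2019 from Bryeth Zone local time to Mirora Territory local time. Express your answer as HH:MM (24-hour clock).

1 April 2019 is a Monday, so the first Saturday is April 6 and the third is April 20.
1 November 2019 is a Friday, so Sundays fall on 3, 10, 17, 24; the last is November 24.
April 19, 2019 is outside the daylight-saving period (20 April – 24 November), so Bryeth Zone is on standard time, UTC+01:00.
12:44 Bryeth Zone − 1h = 11:44 UTC.
1 March 2019 is a Friday, so the first Sunday is March 3 and the second is March 10.
1 October 2019 is a Tuesday, so the first Saturday is October 5.
At the standard offset (UTC−10:30), 11:44 UTC − 10h30m = 01:14 Mirora Territory standard time.
The standard-time date in Mirora Territory, April 19, 2019, falls between 10 March and 5 October, so daylight saving is in effect and Mirora Territory is at UTC−09:30.
11:44 UTC − 9h30m = 02:14 Mirora Territory.

02:14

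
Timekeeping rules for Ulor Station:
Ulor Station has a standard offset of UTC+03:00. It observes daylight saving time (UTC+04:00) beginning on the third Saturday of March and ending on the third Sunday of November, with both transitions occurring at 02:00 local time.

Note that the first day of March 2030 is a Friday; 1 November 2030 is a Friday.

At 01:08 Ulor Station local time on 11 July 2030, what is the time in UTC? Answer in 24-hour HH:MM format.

1 March 2030 is a Friday, so the first Saturday is March 2 and the third is March 16.
1 November 2030 is a Friday, so the first Sunday is November 3 and the third is November 17.
11 July 2030 lies within the daylight-saving period (16 March – 17 November), so Ulor Station is on daylight time, UTC+04:00.
01:08 local − 4h = 21:08 UTC (rolling into the previous day, 10 July 2030).

21:08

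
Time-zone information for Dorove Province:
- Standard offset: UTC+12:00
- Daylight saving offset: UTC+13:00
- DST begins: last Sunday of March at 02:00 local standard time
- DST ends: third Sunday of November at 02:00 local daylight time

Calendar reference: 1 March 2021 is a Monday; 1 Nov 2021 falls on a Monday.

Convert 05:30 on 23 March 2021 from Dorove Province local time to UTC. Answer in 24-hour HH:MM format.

1 March 2021 is a Monday, so Sundays fall on 7, 14, 21, 28; the last is March 28.
1 November 2021 is a Monday, so the first Sunday is November 7 and the third is November 21.
23 March 2021 is outside the daylight-saving period (28 March – 21 November), so Dorove Province is on standard time, UTC+12:00.
05:30 local − 12h = 17:30 UTC (rolling into the previous day, 22 March 2021).

17:30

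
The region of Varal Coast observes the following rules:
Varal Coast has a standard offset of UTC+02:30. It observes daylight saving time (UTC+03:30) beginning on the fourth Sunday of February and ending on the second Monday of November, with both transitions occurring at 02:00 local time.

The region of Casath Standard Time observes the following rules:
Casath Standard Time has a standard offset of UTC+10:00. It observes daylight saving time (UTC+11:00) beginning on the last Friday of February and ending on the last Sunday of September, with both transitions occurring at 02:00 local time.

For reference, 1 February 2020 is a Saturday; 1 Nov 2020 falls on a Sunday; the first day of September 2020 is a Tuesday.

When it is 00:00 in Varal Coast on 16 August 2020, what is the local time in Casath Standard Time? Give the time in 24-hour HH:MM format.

07:30

1 February 2020 is a Saturday, so the first Sunday is February 2 and the fourth is February 23.
1 November 2020 is a Sunday, so the first Monday is November 2 and the second is November 9.
16 August 2020 falls between 23 February and 9 November, so daylight saving is in effect and Varal Coast is at UTC+03:30.
00:00 Varal Coast − 3h30m = 20:30 UTC (rolling into the previous day, 15 August 2020).
1 February 2020 is a Saturday, so Fridays fall on 7, 14, 21, 28; the last is February 28.
1 September 2020 is a Tuesday, so Sundays fall on 6, 13, 20, 27; the last is September 27.
At the standard offset (UTC+10:00), 20:30 UTC + 10h = 06:30 Casath Standard Time standard time (rolling into the next day, 16 August 2020).
Daylight saving runs 28 February – 27 September; the standard-time date in Casath Standard Time, 16 August 2020, is inside that window, so Casath Standard Time is at UTC+11:00.
20:30 UTC + 11h = 07:30 Casath Standard Time (rolling into the next day, 16 August 2020).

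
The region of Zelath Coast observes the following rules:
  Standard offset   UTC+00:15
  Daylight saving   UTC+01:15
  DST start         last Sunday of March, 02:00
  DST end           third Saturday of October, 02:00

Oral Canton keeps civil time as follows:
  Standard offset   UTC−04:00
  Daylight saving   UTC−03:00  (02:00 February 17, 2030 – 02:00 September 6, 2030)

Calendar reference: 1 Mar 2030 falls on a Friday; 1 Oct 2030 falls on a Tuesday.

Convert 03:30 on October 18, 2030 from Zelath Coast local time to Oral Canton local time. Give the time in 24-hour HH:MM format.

22:15

1 March 2030 is a Friday, so Sundays fall on 3, 10, 17, 24, 31; the last is March 31.
1 October 2030 is a Tuesday, so the first Saturday is October 5 and the third is October 19.
October 18, 2030 lies within the daylight-saving period (31 March – 19 October), so Zelath Coast is on daylight time, UTC+01:15.
03:30 Zelath Coast − 1h15m = 02:15 UTC.
At the standard offset (UTC−04:00), 02:15 UTC − 4h = 22:15 Oral Canton standard time (rolling into the previous day, 17 October 2030).
The standard-time date in Oral Canton, October 17, 2030, does not fall between 17 February and 6 September, so daylight saving is not in effect and Oral Canton is at UTC−04:00.
02:15 UTC − 4h = 22:15 Oral Canton (rolling into the previous day, 17 October 2030).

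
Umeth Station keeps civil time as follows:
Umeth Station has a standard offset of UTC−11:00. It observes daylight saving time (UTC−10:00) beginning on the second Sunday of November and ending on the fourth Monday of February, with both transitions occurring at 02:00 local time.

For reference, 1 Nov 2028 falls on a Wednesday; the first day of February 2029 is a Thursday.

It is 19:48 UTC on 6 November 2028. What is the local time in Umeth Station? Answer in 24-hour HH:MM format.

1 November 2028 is a Wednesday, so the first Sunday is November 5 and the second is November 12.
1 February 2029 is a Thursday, so the first Monday is February 5 and the fourth is February 26.
At the standard offset (UTC−11:00), 19:48 UTC − 11h = 08:48 Umeth Station standard time.
Daylight saving runs 12 November 2028 – 26 February 2029; the standard-time date in Umeth Station, 6 November 2028, is outside that window, so Umeth Station is on standard time at UTC−11:00.
19:48 UTC − 11h = 08:48 local.

08:48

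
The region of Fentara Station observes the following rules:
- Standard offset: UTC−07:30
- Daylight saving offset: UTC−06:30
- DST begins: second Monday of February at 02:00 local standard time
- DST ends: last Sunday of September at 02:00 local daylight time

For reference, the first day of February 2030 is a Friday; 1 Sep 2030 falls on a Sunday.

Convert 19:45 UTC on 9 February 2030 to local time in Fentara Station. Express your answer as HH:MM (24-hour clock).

1 February 2030 is a Friday, so the first Monday is February 4 and the second is February 11.
1 September 2030 is a Sunday, so Sundays fall on 1, 8, 15, 22, 29; the last is September 29.
At the standard offset (UTC−07:30), 19:45 UTC − 7h30m = 12:15 Fentara Station standard time.
The standard-time date in Fentara Station, 9 February 2030, does not fall between 11 February and 29 September, so daylight saving is not in effect and Fentara Station is at UTC−07:30.
19:45 UTC − 7h30m = 12:15 local.

12:15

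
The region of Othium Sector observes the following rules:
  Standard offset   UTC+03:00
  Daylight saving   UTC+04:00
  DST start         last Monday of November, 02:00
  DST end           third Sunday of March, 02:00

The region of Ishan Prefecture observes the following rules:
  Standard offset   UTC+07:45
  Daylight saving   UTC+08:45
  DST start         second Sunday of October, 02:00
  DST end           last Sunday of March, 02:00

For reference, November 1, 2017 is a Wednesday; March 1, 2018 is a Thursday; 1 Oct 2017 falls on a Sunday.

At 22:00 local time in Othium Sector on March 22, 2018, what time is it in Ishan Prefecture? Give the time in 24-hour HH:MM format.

1 November 2017 is a Wednesday, so Mondays fall on 6, 13, 20, 27; the last is November 27.
1 March 2018 is a Thursday, so the first Sunday is March 4 and the third is March 18.
Daylight saving runs 27 November 2017 – 18 March 2018; March 22, 2018 is outside that window, so Othium Sector is on standard time at UTC+03:00.
22:00 Othium Sector − 3h = 19:00 UTC.
1 October 2017 is a Sunday, so the first Sunday is October 1 and the second is October 8.
1 March 2018 is a Thursday, so Sundays fall on 4, 11, 18, 25; the last is March 25.
At the standard offset (UTC+07:45), 19:00 UTC + 7h45m = 02:45 Ishan Prefecture standard time (rolling into the next day, 23 March 2018).
Daylight saving runs 8 October 2017 – 25 March 2018; the standard-time date in Ishan Prefecture, March 23, 2018, is inside that window, so Ishan Prefecture is at UTC+08:45.
19:00 UTC + 8h45m = 03:45 Ishan Prefecture (rolling into the next day, 23 March 2018).

03:45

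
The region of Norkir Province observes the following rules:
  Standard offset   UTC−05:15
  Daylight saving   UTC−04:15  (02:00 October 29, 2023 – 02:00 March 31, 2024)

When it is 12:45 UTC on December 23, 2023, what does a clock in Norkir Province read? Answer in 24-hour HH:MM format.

At the standard offset (UTC−05:15), 12:45 UTC − 5h15m = 07:30 Norkir Province standard time.
The standard-time date in Norkir Province, December 23, 2023, falls between 29 October 2023 and 31 March 2024, so daylight saving is in effect and Norkir Province is at UTC−04:15.
12:45 UTC − 4h15m = 08:30 local.

08:30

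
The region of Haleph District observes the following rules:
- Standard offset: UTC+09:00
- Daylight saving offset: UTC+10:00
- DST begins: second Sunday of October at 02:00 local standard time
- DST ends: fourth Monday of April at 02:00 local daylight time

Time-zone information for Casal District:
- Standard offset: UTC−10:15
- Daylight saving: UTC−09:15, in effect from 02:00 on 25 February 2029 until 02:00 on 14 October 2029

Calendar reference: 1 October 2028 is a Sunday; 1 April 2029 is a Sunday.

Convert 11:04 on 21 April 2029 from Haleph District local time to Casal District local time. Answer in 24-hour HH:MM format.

1 October 2028 is a Sunday, so the first Sunday is October 1 and the second is October 8.
1 April 2029 is a Sunday, so the first Monday is April 2 and the fourth is April 23.
Daylight saving runs 8 October 2028 – 23 April 2029; 21 April 2029 is inside that window, so Haleph District is at UTC+10:00.
11:04 Haleph District − 10h = 01:04 UTC.
At the standard offset (UTC−10:15), 01:04 UTC − 10h15m = 14:49 Casal District standard time (rolling into the previous day, 20 April 2029).
The standard-time date in Casal District, 20 April 2029, lies within the daylight-saving period (25 February – 14 October), so Casal District is on daylight time, UTC−09:15.
01:04 UTC − 9h15m = 15:49 Casal District (rolling into the previous day, 20 April 2029).

15:49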